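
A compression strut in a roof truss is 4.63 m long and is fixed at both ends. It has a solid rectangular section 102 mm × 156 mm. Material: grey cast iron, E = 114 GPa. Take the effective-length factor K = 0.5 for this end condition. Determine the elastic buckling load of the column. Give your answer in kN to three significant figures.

P_cr ≈ 2900 kN

Buckling occurs about the weak axis: I_min = h·b³/12 with b = 102 mm (the shorter side).
I_min = 156×102³/12 = 1.380×10^7 mm⁴
I = 1.380×10^7 mm⁴ = 1.380×10^-5 m⁴
Effective length L_e = K·L = 0.5 × 4.63 = 2.315 m
P_cr = π²EI / L_e² = π² × 114×10⁹ × 1.380×10^-5 / 2.315² = 2.896×10^6 N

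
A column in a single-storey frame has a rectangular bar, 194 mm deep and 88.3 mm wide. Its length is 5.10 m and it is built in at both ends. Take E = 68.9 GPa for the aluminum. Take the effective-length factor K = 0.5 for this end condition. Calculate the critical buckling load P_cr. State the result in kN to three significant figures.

P_cr ≈ 1160 kN

Buckling occurs about the weak axis: I_min = h·b³/12 with b = 88.3 mm (the shorter side).
I_min = 194×88.3³/12 = 1.113×10^7 mm⁴
I = 1.113×10^7 mm⁴ = 1.113×10^-5 m⁴
Effective length L_e = K·L = 0.5 × 5.10 = 2.550 m
P_cr = π²EI / L_e² = π² × 68.9×10⁹ × 1.113×10^-5 / 2.550² = 1.164×10^6 N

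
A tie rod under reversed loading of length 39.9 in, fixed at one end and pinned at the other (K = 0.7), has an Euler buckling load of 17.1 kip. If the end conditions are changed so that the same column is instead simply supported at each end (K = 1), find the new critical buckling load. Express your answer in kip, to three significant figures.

P_cr ∝ 1/K², so P_cr,new = P_cr,old × (K_old/K_new)² = 17.1 × (0.7/1)²
= 17.1 × 0.4900 = 8.38 kip

P_cr ≈ 8.38 kip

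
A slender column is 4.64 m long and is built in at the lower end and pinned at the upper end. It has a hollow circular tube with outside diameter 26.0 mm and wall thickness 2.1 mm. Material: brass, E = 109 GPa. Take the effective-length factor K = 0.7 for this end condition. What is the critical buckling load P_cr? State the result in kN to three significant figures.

Inner diameter d_i = 26.0 − 2×2.1 = 21.80 mm
I = π(d_o⁴ − d_i⁴)/64 = π(26.0⁴ − 21.80⁴)/64 = 1.135×10^4 mm⁴
I = 1.135×10^4 mm⁴ = 1.135×10^-8 m⁴
Effective length L_e = K·L = 0.7 × 4.64 = 3.248 m
P_cr = π²EI / L_e² = π² × 109×10⁹ × 1.135×10^-8 / 3.248² = 1.157×10^3 N

P_cr ≈ 1.16 kN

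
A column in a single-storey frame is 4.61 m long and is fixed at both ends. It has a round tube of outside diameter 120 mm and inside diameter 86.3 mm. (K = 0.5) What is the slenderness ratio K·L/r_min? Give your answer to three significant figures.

d_o = 120 mm, d_i = 86.3 mm
I = π(d_o⁴ − d_i⁴)/64 = π(120⁴ − 86.30⁴)/64 = 7.456×10^6 mm⁴
A = 5.460×10^3 mm²;  r_min = √(I/A) = √(7.456×10^6/5.460×10^3) = 36.95 mm
L_e = K·L = 0.5 × 4.61 m = 2.305 m = 2305.0 mm
λ = L_e / r_min = 2305.0 / 36.95 = 62.4

λ ≈ 62.4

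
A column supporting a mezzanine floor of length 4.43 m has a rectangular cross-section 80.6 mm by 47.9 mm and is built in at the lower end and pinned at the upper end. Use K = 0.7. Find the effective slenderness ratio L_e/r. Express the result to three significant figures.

Buckling occurs about the weak axis: I_min = h·b³/12 with b = 47.9 mm (the shorter side).
I_min = 80.6×47.9³/12 = 7.382×10^5 mm⁴
A = 3.861×10^3 mm²;  r_min = √(I/A) = √(7.382×10^5/3.861×10^3) = 13.83 mm
L_e = K·L = 0.7 × 4.43 m = 3.101 m = 3101.0 mm
λ = L_e / r_min = 3101.0 / 13.83 = 224

λ ≈ 224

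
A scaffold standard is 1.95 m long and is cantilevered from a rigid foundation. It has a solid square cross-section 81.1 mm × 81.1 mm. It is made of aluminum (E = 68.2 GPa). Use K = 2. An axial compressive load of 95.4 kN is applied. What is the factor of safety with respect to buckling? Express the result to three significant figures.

I = a⁴/12 = 81.1⁴/12 = 3.605×10^6 mm⁴
I = 3.605×10^6 mm⁴ = 3.605×10^-6 m⁴
Effective length L_e = K·L = 2 × 1.95 = 3.900 m
P_cr = π²EI / L_e² = π² × 68.2×10⁹ × 3.605×10^-6 / 3.900² = 1.595×10^5 N
Factor of safety n = P_cr / P = 159.54 / 95.4 = 1.67

n ≈ 1.67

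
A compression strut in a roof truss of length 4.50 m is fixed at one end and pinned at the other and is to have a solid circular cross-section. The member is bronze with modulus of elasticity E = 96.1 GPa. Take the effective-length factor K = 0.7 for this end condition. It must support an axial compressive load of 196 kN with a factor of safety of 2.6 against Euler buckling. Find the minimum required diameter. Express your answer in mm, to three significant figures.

d ≈ 102 mm

Required P_cr = n·P = 2.6 × 196 = 509.6 kN
L_e = K·L = 0.7 × 4.50 = 3.150 m
Required I = P_cr·L_e²/(π²E) = 5.096×10^5 × 3.150² / (π² × 9.61×10^10) = 5.331×10^-6 m⁴
I_req = 5.331×10^6 mm⁴
Solid circle: I = πd⁴/64  ⇒  d = (64I/π)^(1/4) = (64×5.331×10^6/π)^(1/4) = 102 mm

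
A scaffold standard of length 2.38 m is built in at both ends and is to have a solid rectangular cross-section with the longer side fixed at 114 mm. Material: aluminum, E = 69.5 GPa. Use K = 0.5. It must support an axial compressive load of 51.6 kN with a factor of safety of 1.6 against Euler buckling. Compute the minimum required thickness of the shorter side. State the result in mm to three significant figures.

Required P_cr = n·P = 1.6 × 51.6 = 82.56 kN
L_e = K·L = 0.5 × 2.38 = 1.190 m
Required I = P_cr·L_e²/(π²E) = 8.256×10^4 × 1.190² / (π² × 6.95×10^10) = 1.704×10^-7 m⁴
I_req = 1.704×10^5 mm⁴
Rectangle, weak axis: I_min = h·b³/12 with h = 114 mm fixed  ⇒  b = (12I/h)^(1/3) = 26.2 mm

b ≈ 26.2 mm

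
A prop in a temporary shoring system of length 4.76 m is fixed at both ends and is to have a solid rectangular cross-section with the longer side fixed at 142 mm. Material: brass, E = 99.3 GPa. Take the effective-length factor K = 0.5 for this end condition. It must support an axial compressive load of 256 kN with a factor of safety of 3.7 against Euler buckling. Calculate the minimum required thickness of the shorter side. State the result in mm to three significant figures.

Required P_cr = n·P = 3.7 × 256 = 947.2 kN
L_e = K·L = 0.5 × 4.76 = 2.380 m
Required I = P_cr·L_e²/(π²E) = 9.472×10^5 × 2.380² / (π² × 9.93×10^10) = 5.475×10^-6 m⁴
I_req = 5.475×10^6 mm⁴
Rectangle, weak axis: I_min = h·b³/12 with h = 142 mm fixed  ⇒  b = (12I/h)^(1/3) = 77.3 mm

b ≈ 77.3 mm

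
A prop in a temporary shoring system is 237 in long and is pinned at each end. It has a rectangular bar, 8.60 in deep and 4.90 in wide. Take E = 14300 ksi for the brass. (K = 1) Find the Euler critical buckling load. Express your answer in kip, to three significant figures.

Buckling occurs about the weak axis: I_min = h·b³/12 with b = 4.90 in (the shorter side).
I_min = 8.60×4.90³/12 = 84.32 in⁴
Effective length L_e = K·L = 1 × 237 = 237.0 in
P_cr = π²EI / L_e² = π² × 14300×10³ × 84.32 / 237.0² = 2.119×10^5 lb

P_cr ≈ 212 kip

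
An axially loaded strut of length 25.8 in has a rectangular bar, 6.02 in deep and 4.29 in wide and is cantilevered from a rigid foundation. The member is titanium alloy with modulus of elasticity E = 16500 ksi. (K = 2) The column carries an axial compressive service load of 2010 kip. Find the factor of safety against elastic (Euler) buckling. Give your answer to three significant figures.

n ≈ 1.21

Buckling occurs about the weak axis: I_min = h·b³/12 with b = 4.29 in (the shorter side).
I_min = 6.02×4.29³/12 = 39.61 in⁴
Effective length L_e = K·L = 2 × 25.8 = 51.60 in
P_cr = π²EI / L_e² = π² × 16500×10³ × 39.61 / 51.60² = 2.423×10^6 lb
Factor of safety n = P_cr / P = 2422.5 / 2010 = 1.21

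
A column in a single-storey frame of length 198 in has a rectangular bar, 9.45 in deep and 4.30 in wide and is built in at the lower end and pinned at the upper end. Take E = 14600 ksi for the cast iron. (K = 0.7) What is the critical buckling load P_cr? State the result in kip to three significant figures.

P_cr ≈ 470 kip

Buckling occurs about the weak axis: I_min = h·b³/12 with b = 4.30 in (the shorter side).
I_min = 9.45×4.30³/12 = 62.61 in⁴
Effective length L_e = K·L = 0.7 × 198 = 138.6 in
P_cr = π²EI / L_e² = π² × 14600×10³ × 62.61 / 138.6² = 4.697×10^5 lb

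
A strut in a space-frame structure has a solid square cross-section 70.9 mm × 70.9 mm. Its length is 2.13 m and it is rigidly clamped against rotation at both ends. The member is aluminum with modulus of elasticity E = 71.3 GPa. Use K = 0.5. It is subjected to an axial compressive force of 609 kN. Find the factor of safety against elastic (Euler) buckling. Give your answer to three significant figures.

I = a⁴/12 = 70.9⁴/12 = 2.106×10^6 mm⁴
I = 2.106×10^6 mm⁴ = 2.106×10^-6 m⁴
Effective length L_e = K·L = 0.5 × 2.13 = 1.065 m
P_cr = π²EI / L_e² = π² × 71.3×10⁹ × 2.106×10^-6 / 1.065² = 1.306×10^6 N
Factor of safety n = P_cr / P = 1306.5 / 609 = 2.15

n ≈ 2.15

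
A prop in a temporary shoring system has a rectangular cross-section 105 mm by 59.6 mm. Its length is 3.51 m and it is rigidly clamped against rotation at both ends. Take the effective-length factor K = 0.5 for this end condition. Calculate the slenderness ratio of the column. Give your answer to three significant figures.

For a rectangle r_min = b/√12 = 59.6/√12 = 17.21 mm
L_e = K·L = 0.5 × 3.51 m = 1.755 m = 1755.0 mm
λ = L_e / r_min = 1755.0 / 17.21 = 102

λ ≈ 102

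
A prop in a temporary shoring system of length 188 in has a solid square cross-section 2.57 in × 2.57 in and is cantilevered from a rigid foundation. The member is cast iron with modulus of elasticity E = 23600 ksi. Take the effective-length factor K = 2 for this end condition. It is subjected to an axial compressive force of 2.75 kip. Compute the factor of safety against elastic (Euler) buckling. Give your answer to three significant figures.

n ≈ 2.18

I = a⁴/12 = 2.57⁴/12 = 3.635 in⁴
Effective length L_e = K·L = 2 × 188 = 376.0 in
P_cr = π²EI / L_e² = π² × 23600×10³ × 3.635 / 376.0² = 5.989×10^3 lb
Factor of safety n = P_cr / P = 5.9895 / 2.75 = 2.18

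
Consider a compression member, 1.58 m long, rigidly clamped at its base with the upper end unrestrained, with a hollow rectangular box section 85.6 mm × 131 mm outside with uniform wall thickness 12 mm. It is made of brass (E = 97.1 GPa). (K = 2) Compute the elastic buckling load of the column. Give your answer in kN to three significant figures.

Inner dimensions: h_i = 131 − 2×12 = 107.0 mm, b_i = 85.6 − 2×12 = 61.60 mm
Weak-axis I_min = (h_o·b_o³ − h_i·b_i³)/12 with b_o = 85.6, b_i = 61.60 mm (shorter outer/inner sides).
I_min = (131×85.6³ − 107.0×61.60³)/12 = 4.763×10^6 mm⁴
I = 4.763×10^6 mm⁴ = 4.763×10^-6 m⁴
Effective length L_e = K·L = 2 × 1.58 = 3.160 m
P_cr = π²EI / L_e² = π² × 97.1×10⁹ × 4.763×10^-6 / 3.160² = 4.571×10^5 N

P_cr ≈ 457 kN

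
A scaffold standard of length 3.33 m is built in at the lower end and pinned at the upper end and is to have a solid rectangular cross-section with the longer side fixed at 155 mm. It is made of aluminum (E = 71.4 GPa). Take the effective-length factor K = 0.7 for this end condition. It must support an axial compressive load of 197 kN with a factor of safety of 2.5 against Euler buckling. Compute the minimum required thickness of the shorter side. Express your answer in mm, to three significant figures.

b ≈ 66.5 mm

Required P_cr = n·P = 2.5 × 197 = 492.5 kN
L_e = K·L = 0.7 × 3.33 = 2.331 m
Required I = P_cr·L_e²/(π²E) = 4.925×10^5 × 2.331² / (π² × 7.14×10^10) = 3.797×10^-6 m⁴
I_req = 3.797×10^6 mm⁴
Rectangle, weak axis: I_min = h·b³/12 with h = 155 mm fixed  ⇒  b = (12I/h)^(1/3) = 66.5 mm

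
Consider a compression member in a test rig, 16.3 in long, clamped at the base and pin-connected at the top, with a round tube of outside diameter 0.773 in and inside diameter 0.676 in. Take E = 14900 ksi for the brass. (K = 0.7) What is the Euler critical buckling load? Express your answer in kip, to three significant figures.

d_o = 0.773 in, d_i = 0.676 in
I = π(d_o⁴ − d_i⁴)/64 = π(0.773⁴ − 0.6760⁴)/64 = 7.275×10^-3 in⁴
Effective length L_e = K·L = 0.7 × 16.3 = 11.41 in
P_cr = π²EI / L_e² = π² × 14900×10³ × 7.275×10^-3 / 11.41² = 8.218×10^3 lb

P_cr ≈ 8.22 kip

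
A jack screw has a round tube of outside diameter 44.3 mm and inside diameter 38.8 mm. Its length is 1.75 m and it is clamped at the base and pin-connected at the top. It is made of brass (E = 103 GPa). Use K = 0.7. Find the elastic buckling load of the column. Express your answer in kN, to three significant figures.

P_cr ≈ 52.7 kN

d_o = 44.3 mm, d_i = 38.8 mm
I = π(d_o⁴ − d_i⁴)/64 = π(44.3⁴ − 38.80⁴)/64 = 7.780×10^4 mm⁴
I = 7.780×10^4 mm⁴ = 7.780×10^-8 m⁴
Effective length L_e = K·L = 0.7 × 1.75 = 1.225 m
P_cr = π²EI / L_e² = π² × 103×10⁹ × 7.780×10^-8 / 1.225² = 5.271×10^4 N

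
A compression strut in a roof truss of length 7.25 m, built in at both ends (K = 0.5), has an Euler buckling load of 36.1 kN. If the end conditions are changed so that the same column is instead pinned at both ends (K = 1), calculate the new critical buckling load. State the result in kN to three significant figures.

P_cr ∝ 1/K², so P_cr,new = P_cr,old × (K_old/K_new)² = 36.1 × (0.5/1)²
= 36.1 × 0.2500 = 9.02 kN

P_cr ≈ 9.02 kN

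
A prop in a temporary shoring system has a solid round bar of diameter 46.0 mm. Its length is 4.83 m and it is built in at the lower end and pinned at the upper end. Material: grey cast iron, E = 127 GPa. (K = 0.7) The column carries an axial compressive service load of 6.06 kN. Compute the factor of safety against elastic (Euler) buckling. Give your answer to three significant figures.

I = πd⁴/64 = π×46.0⁴/64 = 2.198×10^5 mm⁴
I = 2.198×10^5 mm⁴ = 2.198×10^-7 m⁴
Effective length L_e = K·L = 0.7 × 4.83 = 3.381 m
P_cr = π²EI / L_e² = π² × 127×10⁹ × 2.198×10^-7 / 3.381² = 2.410×10^4 N
Factor of safety n = P_cr / P = 24.100 / 6.06 = 3.98

n ≈ 3.98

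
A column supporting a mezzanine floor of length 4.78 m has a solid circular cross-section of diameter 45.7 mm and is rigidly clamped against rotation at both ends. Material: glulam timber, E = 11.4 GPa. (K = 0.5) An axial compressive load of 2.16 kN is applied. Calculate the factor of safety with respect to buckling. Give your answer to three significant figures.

I = πd⁴/64 = π×45.7⁴/64 = 2.141×10^5 mm⁴
I = 2.141×10^5 mm⁴ = 2.141×10^-7 m⁴
Effective length L_e = K·L = 0.5 × 4.78 = 2.390 m
P_cr = π²EI / L_e² = π² × 11.4×10⁹ × 2.141×10^-7 / 2.390² = 4.217×10^3 N
Factor of safety n = P_cr / P = 4.2174 / 2.16 = 1.95

n ≈ 1.95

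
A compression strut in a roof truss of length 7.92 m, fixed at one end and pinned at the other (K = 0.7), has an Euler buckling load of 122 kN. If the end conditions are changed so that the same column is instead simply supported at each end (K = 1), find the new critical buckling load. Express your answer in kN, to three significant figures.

P_cr ≈ 59.8 kN

P_cr ∝ 1/K², so P_cr,new = P_cr,old × (K_old/K_new)² = 122 × (0.7/1)²
= 122 × 0.4900 = 59.8 kN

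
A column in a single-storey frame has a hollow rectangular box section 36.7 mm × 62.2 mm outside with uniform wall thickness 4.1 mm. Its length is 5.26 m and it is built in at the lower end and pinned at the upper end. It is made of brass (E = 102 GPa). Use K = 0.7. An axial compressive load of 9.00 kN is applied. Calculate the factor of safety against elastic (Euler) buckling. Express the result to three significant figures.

n ≈ 1.25

Inner dimensions: h_i = 62.2 − 2×4.1 = 54.00 mm, b_i = 36.7 − 2×4.1 = 28.50 mm
Weak-axis I_min = (h_o·b_o³ − h_i·b_i³)/12 with b_o = 36.7, b_i = 28.50 mm (shorter outer/inner sides).
I_min = (62.2×36.7³ − 54.00×28.50³)/12 = 1.520×10^5 mm⁴
I = 1.520×10^5 mm⁴ = 1.520×10^-7 m⁴
Effective length L_e = K·L = 0.7 × 5.26 = 3.682 m
P_cr = π²EI / L_e² = π² × 102×10⁹ × 1.520×10^-7 / 3.682² = 1.129×10^4 N
Factor of safety n = P_cr / P = 11.290 / 9.00 = 1.25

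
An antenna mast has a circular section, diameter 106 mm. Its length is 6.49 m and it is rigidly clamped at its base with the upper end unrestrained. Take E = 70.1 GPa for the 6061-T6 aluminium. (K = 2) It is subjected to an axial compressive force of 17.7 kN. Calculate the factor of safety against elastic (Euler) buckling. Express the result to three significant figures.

I = πd⁴/64 = π×106⁴/64 = 6.197×10^6 mm⁴
I = 6.197×10^6 mm⁴ = 6.197×10^-6 m⁴
Effective length L_e = K·L = 2 × 6.49 = 12.98 m
P_cr = π²EI / L_e² = π² × 70.1×10⁹ × 6.197×10^-6 / 12.98² = 2.545×10^4 N
Factor of safety n = P_cr / P = 25.448 / 17.7 = 1.44

n ≈ 1.44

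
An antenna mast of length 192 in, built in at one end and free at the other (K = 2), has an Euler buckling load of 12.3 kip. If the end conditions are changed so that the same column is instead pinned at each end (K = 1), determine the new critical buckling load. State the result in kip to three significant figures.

P_cr ≈ 49.2 kip

P_cr ∝ 1/K², so P_cr,new = P_cr,old × (K_old/K_new)² = 12.3 × (2/1)²
= 12.3 × 4.000 = 49.2 kip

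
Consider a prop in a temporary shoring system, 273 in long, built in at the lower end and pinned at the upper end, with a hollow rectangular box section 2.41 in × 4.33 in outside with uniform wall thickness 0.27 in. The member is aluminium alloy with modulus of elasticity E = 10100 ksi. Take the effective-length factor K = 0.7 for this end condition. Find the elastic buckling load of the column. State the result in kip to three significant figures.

Inner dimensions: h_i = 4.33 − 2×0.27 = 3.790 in, b_i = 2.41 − 2×0.27 = 1.870 in
Weak-axis I_min = (h_o·b_o³ − h_i·b_i³)/12 with b_o = 2.41, b_i = 1.870 in (shorter outer/inner sides).
I_min = (4.33×2.41³ − 3.790×1.870³)/12 = 2.985 in⁴
Effective length L_e = K·L = 0.7 × 273 = 191.1 in
P_cr = π²EI / L_e² = π² × 10100×10³ × 2.985 / 191.1² = 8.149×10^3 lb

P_cr ≈ 8.15 kip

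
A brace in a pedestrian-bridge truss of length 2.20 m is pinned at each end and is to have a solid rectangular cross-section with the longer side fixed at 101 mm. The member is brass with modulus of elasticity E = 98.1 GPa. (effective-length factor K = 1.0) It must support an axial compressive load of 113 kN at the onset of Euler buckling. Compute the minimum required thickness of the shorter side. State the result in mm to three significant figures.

b ≈ 40.6 mm

L_e = K·L = 1 × 2.20 = 2.200 m
Required I = P_cr·L_e²/(π²E) = 1.130×10^5 × 2.200² / (π² × 9.81×10^10) = 5.649×10^-7 m⁴
I_req = 5.649×10^5 mm⁴
Rectangle, weak axis: I_min = h·b³/12 with h = 101 mm fixed  ⇒  b = (12I/h)^(1/3) = 40.6 mm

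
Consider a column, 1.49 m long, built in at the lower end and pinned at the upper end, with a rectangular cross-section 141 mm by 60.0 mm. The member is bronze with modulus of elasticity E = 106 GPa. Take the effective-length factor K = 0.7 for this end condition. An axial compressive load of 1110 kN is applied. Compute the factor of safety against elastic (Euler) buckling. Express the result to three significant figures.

Buckling occurs about the weak axis: I_min = h·b³/12 with b = 60.0 mm (the shorter side).
I_min = 141×60.0³/12 = 2.538×10^6 mm⁴
I = 2.538×10^6 mm⁴ = 2.538×10^-6 m⁴
Effective length L_e = K·L = 0.7 × 1.49 = 1.043 m
P_cr = π²EI / L_e² = π² × 106×10⁹ × 2.538×10^-6 / 1.043² = 2.441×10^6 N
Factor of safety n = P_cr / P = 2440.8 / 1110 = 2.20

n ≈ 2.20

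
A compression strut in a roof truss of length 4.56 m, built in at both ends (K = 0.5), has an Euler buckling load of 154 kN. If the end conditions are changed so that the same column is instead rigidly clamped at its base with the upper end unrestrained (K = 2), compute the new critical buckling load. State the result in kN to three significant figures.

P_cr ∝ 1/K², so P_cr,new = P_cr,old × (K_old/K_new)² = 154 × (0.5/2)²
= 154 × 0.06250 = 9.62 kN

P_cr ≈ 9.62 kN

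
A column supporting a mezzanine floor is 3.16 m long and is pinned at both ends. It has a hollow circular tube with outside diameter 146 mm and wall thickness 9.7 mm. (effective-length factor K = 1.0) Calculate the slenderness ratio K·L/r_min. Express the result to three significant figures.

Inner diameter d_i = 146 − 2×9.7 = 126.6 mm
I = π(d_o⁴ − d_i⁴)/64 = π(146⁴ − 126.6⁴)/64 = 9.694×10^6 mm⁴
A = 4.154×10^3 mm²;  r_min = √(I/A) = √(9.694×10^6/4.154×10^3) = 48.31 mm
L_e = K·L = 1 × 3.16 m = 3.160 m = 3160.0 mm
λ = L_e / r_min = 3160.0 / 48.31 = 65.4

λ ≈ 65.4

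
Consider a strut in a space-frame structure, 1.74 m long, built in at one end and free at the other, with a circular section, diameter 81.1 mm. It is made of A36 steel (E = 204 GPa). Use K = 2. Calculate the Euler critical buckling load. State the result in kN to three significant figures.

I = πd⁴/64 = π×81.1⁴/64 = 2.124×10^6 mm⁴
I = 2.124×10^6 mm⁴ = 2.124×10^-6 m⁴
Effective length L_e = K·L = 2 × 1.74 = 3.480 m
P_cr = π²EI / L_e² = π² × 204×10⁹ × 2.124×10^-6 / 3.480² = 3.530×10^5 N

P_cr ≈ 353 kN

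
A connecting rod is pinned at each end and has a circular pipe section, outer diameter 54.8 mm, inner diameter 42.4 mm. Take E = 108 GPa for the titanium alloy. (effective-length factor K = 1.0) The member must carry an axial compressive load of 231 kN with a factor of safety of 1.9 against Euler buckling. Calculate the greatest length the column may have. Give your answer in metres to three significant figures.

L_max ≈ 0.831 m

d_o = 54.8 mm, d_i = 42.4 mm
I = π(d_o⁴ − d_i⁴)/64 = π(54.8⁴ − 42.40⁴)/64 = 2.840×10^5 mm⁴
I = 2.840×10^-7 m⁴
Required critical load P_cr = n·P = 1.9 × 231 = 438.9 kN = 4.389×10^5 N
From P_cr = π²EI/(K·L)²:  L = (1/K)·√(π²EI/P_cr) = (1/1)·√(π²×1.08×10^11×2.840×10^-7/4.389×10^5)
L = 0.831 m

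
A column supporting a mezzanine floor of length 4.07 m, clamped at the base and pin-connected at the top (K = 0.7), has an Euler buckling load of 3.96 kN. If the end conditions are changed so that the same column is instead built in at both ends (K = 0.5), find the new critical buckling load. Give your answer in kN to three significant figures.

P_cr ≈ 7.76 kN

P_cr ∝ 1/K², so P_cr,new = P_cr,old × (K_old/K_new)² = 3.96 × (0.7/0.5)²
= 3.96 × 1.960 = 7.76 kN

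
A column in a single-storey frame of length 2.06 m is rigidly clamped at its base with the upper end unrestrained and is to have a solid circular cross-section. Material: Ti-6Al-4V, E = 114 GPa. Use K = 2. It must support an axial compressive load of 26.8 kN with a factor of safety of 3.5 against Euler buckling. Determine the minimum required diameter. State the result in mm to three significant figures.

d ≈ 73.3 mm

Required P_cr = n·P = 3.5 × 26.8 = 93.80 kN
L_e = K·L = 2 × 2.06 = 4.120 m
Required I = P_cr·L_e²/(π²E) = 9.380×10^4 × 4.120² / (π² × 1.14×10^11) = 1.415×10^-6 m⁴
I_req = 1.415×10^6 mm⁴
Solid circle: I = πd⁴/64  ⇒  d = (64I/π)^(1/4) = (64×1.415×10^6/π)^(1/4) = 73.3 mm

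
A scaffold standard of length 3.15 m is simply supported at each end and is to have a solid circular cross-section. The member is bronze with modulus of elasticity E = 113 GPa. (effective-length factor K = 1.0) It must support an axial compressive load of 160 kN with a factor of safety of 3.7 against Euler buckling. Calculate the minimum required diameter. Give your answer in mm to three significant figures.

Required P_cr = n·P = 3.7 × 160 = 592.0 kN
L_e = K·L = 1 × 3.15 = 3.150 m
Required I = P_cr·L_e²/(π²E) = 5.920×10^5 × 3.150² / (π² × 1.13×10^11) = 5.267×10^-6 m⁴
I_req = 5.267×10^6 mm⁴
Solid circle: I = πd⁴/64  ⇒  d = (64I/π)^(1/4) = (64×5.267×10^6/π)^(1/4) = 102 mm

d ≈ 102 mm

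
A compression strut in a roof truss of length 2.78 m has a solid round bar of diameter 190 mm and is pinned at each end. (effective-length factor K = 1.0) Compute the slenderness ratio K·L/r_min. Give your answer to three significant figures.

λ ≈ 58.5

I = πd⁴/64 = π×190⁴/64 = 6.397×10^7 mm⁴
A = 2.835×10^4 mm²;  r_min = √(I/A) = √(6.397×10^7/2.835×10^4) = 47.50 mm
L_e = K·L = 1 × 2.78 m = 2.780 m = 2780.0 mm
λ = L_e / r_min = 2780.0 / 47.50 = 58.5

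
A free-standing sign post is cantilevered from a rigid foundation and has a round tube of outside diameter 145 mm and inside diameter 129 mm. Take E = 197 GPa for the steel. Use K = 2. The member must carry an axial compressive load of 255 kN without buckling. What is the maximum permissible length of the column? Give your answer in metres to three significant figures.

d_o = 145 mm, d_i = 129 mm
I = π(d_o⁴ − d_i⁴)/64 = π(145⁴ − 129.0⁴)/64 = 8.106×10^6 mm⁴
I = 8.106×10^-6 m⁴
At the buckling limit P_cr = P = 2.550×10^5 N
From P_cr = π²EI/(K·L)²:  L = (1/K)·√(π²EI/P_cr) = (1/2)·√(π²×1.97×10^11×8.106×10^-6/2.550×10^5)
L = 3.93 m

L_max ≈ 3.93 m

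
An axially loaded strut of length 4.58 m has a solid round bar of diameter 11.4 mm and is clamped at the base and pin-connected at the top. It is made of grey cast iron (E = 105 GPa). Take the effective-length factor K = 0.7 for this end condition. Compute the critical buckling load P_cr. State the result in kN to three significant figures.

P_cr ≈ 0.0836 kN

I = πd⁴/64 = π×11.4⁴/64 = 829.1 mm⁴
I = 829.1 mm⁴ = 8.291×10^-10 m⁴
Effective length L_e = K·L = 0.7 × 4.58 = 3.206 m
P_cr = π²EI / L_e² = π² × 105×10⁹ × 8.291×10^-10 / 3.206² = 83.59 N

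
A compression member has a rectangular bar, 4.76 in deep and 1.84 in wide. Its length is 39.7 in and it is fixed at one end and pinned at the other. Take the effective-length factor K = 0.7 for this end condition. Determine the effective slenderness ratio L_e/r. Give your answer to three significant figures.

For a rectangle r_min = b/√12 = 1.84/√12 = 0.5312 in
L_e = K·L = 0.7 × 39.7 = 27.79 in
λ = L_e / r_min = 27.790 / 0.5312 = 52.3

λ ≈ 52.3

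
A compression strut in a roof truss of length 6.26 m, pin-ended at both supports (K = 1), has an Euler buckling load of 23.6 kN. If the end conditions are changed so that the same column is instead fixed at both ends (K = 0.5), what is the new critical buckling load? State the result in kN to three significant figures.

P_cr ∝ 1/K², so P_cr,new = P_cr,old × (K_old/K_new)² = 23.6 × (1/0.5)²
= 23.6 × 4.000 = 94.4 kN

P_cr ≈ 94.4 kN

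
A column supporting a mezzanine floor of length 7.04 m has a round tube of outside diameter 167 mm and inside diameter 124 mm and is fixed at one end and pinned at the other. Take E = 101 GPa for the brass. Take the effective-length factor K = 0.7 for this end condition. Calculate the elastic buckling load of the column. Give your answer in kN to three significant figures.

d_o = 167 mm, d_i = 124 mm
I = π(d_o⁴ − d_i⁴)/64 = π(167⁴ − 124.0⁴)/64 = 2.657×10^7 mm⁴
I = 2.657×10^7 mm⁴ = 2.657×10^-5 m⁴
Effective length L_e = K·L = 0.7 × 7.04 = 4.928 m
P_cr = π²EI / L_e² = π² × 101×10⁹ × 2.657×10^-5 / 4.928² = 1.091×10^6 N

P_cr ≈ 1090 kN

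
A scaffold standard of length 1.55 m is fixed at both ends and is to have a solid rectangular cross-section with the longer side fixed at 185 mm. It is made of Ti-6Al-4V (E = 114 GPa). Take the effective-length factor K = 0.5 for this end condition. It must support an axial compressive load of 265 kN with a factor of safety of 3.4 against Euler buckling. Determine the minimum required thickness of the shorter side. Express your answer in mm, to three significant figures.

b ≈ 31.5 mm

Required P_cr = n·P = 3.4 × 265 = 901.0 kN
L_e = K·L = 0.5 × 1.55 = 0.7750 m
Required I = P_cr·L_e²/(π²E) = 9.010×10^5 × 0.7750² / (π² × 1.14×10^11) = 4.810×10^-7 m⁴
I_req = 4.810×10^5 mm⁴
Rectangle, weak axis: I_min = h·b³/12 with h = 185 mm fixed  ⇒  b = (12I/h)^(1/3) = 31.5 mm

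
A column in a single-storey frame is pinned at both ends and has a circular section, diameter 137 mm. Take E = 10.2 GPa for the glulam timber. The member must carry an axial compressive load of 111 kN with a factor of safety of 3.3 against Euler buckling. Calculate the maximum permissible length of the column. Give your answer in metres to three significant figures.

L_max ≈ 2.18 m

I = πd⁴/64 = π×137⁴/64 = 1.729×10^7 mm⁴
I = 1.729×10^-5 m⁴
Required critical load P_cr = n·P = 3.3 × 111 = 366.3 kN = 3.663×10^5 N
From P_cr = π²EI/(K·L)²:  L = (1/K)·√(π²EI/P_cr) = (1/1)·√(π²×1.02×10^10×1.729×10^-5/3.663×10^5)
L = 2.18 m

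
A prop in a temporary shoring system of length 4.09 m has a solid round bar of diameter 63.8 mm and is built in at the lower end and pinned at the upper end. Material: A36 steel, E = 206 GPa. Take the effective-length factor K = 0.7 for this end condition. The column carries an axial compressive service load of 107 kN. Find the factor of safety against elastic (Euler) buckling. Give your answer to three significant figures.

n ≈ 1.89

I = πd⁴/64 = π×63.8⁴/64 = 8.133×10^5 mm⁴
I = 8.133×10^5 mm⁴ = 8.133×10^-7 m⁴
Effective length L_e = K·L = 0.7 × 4.09 = 2.863 m
P_cr = π²EI / L_e² = π² × 206×10⁹ × 8.133×10^-7 / 2.863² = 2.017×10^5 N
Factor of safety n = P_cr / P = 201.73 / 107 = 1.89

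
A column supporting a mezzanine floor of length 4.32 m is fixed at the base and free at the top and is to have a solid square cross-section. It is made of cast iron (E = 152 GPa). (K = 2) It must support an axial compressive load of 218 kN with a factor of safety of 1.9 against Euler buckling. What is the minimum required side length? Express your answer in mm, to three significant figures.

a ≈ 125 mm

Required P_cr = n·P = 1.9 × 218 = 414.2 kN
L_e = K·L = 2 × 4.32 = 8.640 m
Required I = P_cr·L_e²/(π²E) = 4.142×10^5 × 8.640² / (π² × 1.52×10^11) = 2.061×10^-5 m⁴
I_req = 2.061×10^7 mm⁴
Solid square: I = a⁴/12  ⇒  a = (12I)^(1/4) = (12×2.061×10^7)^(1/4) = 125 mm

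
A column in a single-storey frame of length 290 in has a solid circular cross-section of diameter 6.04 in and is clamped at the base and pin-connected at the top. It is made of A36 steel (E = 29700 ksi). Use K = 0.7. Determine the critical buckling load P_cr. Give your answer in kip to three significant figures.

I = πd⁴/64 = π×6.04⁴/64 = 65.33 in⁴
Effective length L_e = K·L = 0.7 × 290 = 203.0 in
P_cr = π²EI / L_e² = π² × 29700×10³ × 65.33 / 203.0² = 4.647×10^5 lb

P_cr ≈ 465 kip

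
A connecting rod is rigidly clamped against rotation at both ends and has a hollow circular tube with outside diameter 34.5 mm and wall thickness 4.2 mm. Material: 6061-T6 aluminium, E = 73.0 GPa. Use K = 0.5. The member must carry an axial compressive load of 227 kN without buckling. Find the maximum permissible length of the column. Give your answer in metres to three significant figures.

Inner diameter d_i = 34.5 − 2×4.2 = 26.10 mm
I = π(d_o⁴ − d_i⁴)/64 = π(34.5⁴ − 26.10⁴)/64 = 4.676×10^4 mm⁴
I = 4.676×10^-8 m⁴
At the buckling limit P_cr = P = 2.270×10^5 N
From P_cr = π²EI/(K·L)²:  L = (1/K)·√(π²EI/P_cr) = (1/0.5)·√(π²×7.30×10^10×4.676×10^-8/2.270×10^5)
L = 0.771 m

L_max ≈ 0.771 m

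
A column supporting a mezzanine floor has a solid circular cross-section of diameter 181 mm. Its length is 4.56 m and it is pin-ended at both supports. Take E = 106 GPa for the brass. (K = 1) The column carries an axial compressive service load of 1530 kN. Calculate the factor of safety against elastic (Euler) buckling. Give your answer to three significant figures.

I = πd⁴/64 = π×181⁴/64 = 5.268×10^7 mm⁴
I = 5.268×10^7 mm⁴ = 5.268×10^-5 m⁴
Effective length L_e = K·L = 1 × 4.56 = 4.560 m
P_cr = π²EI / L_e² = π² × 106×10⁹ × 5.268×10^-5 / 4.560² = 2.651×10^6 N
Factor of safety n = P_cr / P = 2650.7 / 1530 = 1.73

n ≈ 1.73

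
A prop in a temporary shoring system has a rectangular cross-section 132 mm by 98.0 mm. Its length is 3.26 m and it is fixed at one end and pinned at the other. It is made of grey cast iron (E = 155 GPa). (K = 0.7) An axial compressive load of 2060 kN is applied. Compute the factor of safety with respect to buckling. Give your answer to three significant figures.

Buckling occurs about the weak axis: I_min = h·b³/12 with b = 98.0 mm (the shorter side).
I_min = 132×98.0³/12 = 1.035×10^7 mm⁴
I = 1.035×10^7 mm⁴ = 1.035×10^-5 m⁴
Effective length L_e = K·L = 0.7 × 3.26 = 2.282 m
P_cr = π²EI / L_e² = π² × 155×10⁹ × 1.035×10^-5 / 2.282² = 3.041×10^6 N
Factor of safety n = P_cr / P = 3041.4 / 2060 = 1.48

n ≈ 1.48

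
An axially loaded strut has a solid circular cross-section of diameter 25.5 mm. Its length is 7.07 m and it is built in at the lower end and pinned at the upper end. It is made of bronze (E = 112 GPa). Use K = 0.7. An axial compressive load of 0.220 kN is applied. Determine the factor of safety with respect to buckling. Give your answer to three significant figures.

n ≈ 4.26

I = πd⁴/64 = π×25.5⁴/64 = 2.076×10^4 mm⁴
I = 2.076×10^4 mm⁴ = 2.076×10^-8 m⁴
Effective length L_e = K·L = 0.7 × 7.07 = 4.949 m
P_cr = π²EI / L_e² = π² × 112×10⁹ × 2.076×10^-8 / 4.949² = 936.7 N
Factor of safety n = P_cr / P = 0.93673 / 0.220 = 4.26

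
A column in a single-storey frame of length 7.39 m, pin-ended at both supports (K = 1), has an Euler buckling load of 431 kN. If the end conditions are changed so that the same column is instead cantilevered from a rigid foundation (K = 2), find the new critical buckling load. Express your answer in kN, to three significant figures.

P_cr ≈ 108 kN

P_cr ∝ 1/K², so P_cr,new = P_cr,old × (K_old/K_new)² = 431 × (1/2)²
= 431 × 0.2500 = 108 kN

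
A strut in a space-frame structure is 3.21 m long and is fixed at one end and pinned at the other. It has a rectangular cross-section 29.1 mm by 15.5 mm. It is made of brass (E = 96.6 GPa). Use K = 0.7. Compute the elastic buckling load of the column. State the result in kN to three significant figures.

Buckling occurs about the weak axis: I_min = h·b³/12 with b = 15.5 mm (the shorter side).
I_min = 29.1×15.5³/12 = 9.030×10^3 mm⁴
I = 9.030×10^3 mm⁴ = 9.030×10^-9 m⁴
Effective length L_e = K·L = 0.7 × 3.21 = 2.247 m
P_cr = π²EI / L_e² = π² × 96.6×10⁹ × 9.030×10^-9 / 2.247² = 1.705×10^3 N

P_cr ≈ 1.71 kN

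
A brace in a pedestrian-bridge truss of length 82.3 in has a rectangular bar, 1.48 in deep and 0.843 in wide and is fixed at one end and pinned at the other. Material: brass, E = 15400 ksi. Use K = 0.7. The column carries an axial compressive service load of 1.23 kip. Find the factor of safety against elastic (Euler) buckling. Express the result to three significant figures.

Buckling occurs about the weak axis: I_min = h·b³/12 with b = 0.843 in (the shorter side).
I_min = 1.48×0.843³/12 = 7.389×10^-2 in⁴
Effective length L_e = K·L = 0.7 × 82.3 = 57.61 in
P_cr = π²EI / L_e² = π² × 15400×10³ × 7.389×10^-2 / 57.61² = 3.384×10^3 lb
Factor of safety n = P_cr / P = 3.3837 / 1.23 = 2.75

n ≈ 2.75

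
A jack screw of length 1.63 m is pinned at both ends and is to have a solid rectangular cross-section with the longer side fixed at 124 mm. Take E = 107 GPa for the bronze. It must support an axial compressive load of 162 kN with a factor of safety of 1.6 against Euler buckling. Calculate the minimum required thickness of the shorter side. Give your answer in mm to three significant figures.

Required P_cr = n·P = 1.6 × 162 = 259.2 kN
L_e = K·L = 1 × 1.63 = 1.630 m
Required I = P_cr·L_e²/(π²E) = 2.592×10^5 × 1.630² / (π² × 1.07×10^11) = 6.521×10^-7 m⁴
I_req = 6.521×10^5 mm⁴
Rectangle, weak axis: I_min = h·b³/12 with h = 124 mm fixed  ⇒  b = (12I/h)^(1/3) = 39.8 mm

b ≈ 39.8 mm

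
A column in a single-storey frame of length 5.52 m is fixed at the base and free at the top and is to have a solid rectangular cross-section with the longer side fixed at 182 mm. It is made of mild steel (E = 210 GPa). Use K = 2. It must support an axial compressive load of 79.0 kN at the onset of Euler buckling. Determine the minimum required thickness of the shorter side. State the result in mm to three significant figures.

b ≈ 67.4 mm

L_e = K·L = 2 × 5.52 = 11.04 m
Required I = P_cr·L_e²/(π²E) = 7.900×10^4 × 11.04² / (π² × 2.10×10^11) = 4.646×10^-6 m⁴
I_req = 4.646×10^6 mm⁴
Rectangle, weak axis: I_min = h·b³/12 with h = 182 mm fixed  ⇒  b = (12I/h)^(1/3) = 67.4 mm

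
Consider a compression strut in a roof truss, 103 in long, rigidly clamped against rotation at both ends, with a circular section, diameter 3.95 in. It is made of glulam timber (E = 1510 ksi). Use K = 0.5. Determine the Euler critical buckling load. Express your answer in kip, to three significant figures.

P_cr ≈ 67.1 kip

I = πd⁴/64 = π×3.95⁴/64 = 11.95 in⁴
Effective length L_e = K·L = 0.5 × 103 = 51.50 in
P_cr = π²EI / L_e² = π² × 1510×10³ × 11.95 / 51.50² = 6.715×10^4 lb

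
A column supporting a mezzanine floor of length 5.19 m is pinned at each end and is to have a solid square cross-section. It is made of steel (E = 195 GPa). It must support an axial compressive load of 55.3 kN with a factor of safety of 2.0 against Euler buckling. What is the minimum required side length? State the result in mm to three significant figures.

Required P_cr = n·P = 2.0 × 55.3 = 110.6 kN
L_e = K·L = 1 × 5.19 = 5.190 m
Required I = P_cr·L_e²/(π²E) = 1.106×10^5 × 5.190² / (π² × 1.95×10^11) = 1.548×10^-6 m⁴
I_req = 1.548×10^6 mm⁴
Solid square: I = a⁴/12  ⇒  a = (12I)^(1/4) = (12×1.548×10^6)^(1/4) = 65.6 mm

a ≈ 65.6 mm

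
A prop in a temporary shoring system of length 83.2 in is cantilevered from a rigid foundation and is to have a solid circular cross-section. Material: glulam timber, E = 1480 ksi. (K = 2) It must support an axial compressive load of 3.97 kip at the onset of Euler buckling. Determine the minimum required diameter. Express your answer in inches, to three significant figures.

d ≈ 3.52 in

L_e = K·L = 2 × 83.2 = 166.4 in
Required I = P_cr·L_e²/(π²E) = 3.970×10^3 × 166.4² / (π² × 1.48×10^6) = 7.526 in⁴
Solid circle: I = πd⁴/64  ⇒  d = (64I/π)^(1/4) = (64×7.526/π)^(1/4) = 3.52 in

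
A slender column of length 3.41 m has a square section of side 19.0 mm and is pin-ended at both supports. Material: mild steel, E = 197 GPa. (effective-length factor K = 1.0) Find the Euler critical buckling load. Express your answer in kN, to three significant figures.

P_cr ≈ 1.82 kN

I = a⁴/12 = 19.0⁴/12 = 1.086×10^4 mm⁴
I = 1.086×10^4 mm⁴ = 1.086×10^-8 m⁴
Effective length L_e = K·L = 1 × 3.41 = 3.410 m
P_cr = π²EI / L_e² = π² × 197×10⁹ × 1.086×10^-8 / 3.410² = 1.816×10^3 N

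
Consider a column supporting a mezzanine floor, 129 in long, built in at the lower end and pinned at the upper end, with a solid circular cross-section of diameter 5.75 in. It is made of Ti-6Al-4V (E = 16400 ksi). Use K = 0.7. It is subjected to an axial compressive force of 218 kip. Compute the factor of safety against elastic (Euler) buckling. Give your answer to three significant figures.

n ≈ 4.89

I = πd⁴/64 = π×5.75⁴/64 = 53.66 in⁴
Effective length L_e = K·L = 0.7 × 129 = 90.30 in
P_cr = π²EI / L_e² = π² × 16400×10³ × 53.66 / 90.30² = 1.065×10^6 lb
Factor of safety n = P_cr / P = 1065.1 / 218 = 4.89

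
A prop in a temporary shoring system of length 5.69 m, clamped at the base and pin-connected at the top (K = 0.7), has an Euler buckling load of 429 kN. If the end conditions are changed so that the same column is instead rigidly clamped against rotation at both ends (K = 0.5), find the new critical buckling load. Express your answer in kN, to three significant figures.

P_cr ∝ 1/K², so P_cr,new = P_cr,old × (K_old/K_new)² = 429 × (0.7/0.5)²
= 429 × 1.960 = 841 kN

P_cr ≈ 841 kN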